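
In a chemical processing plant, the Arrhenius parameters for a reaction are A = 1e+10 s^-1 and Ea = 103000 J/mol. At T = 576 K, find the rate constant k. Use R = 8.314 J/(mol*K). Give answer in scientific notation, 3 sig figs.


k = A * exp(-Ea/(R*T))
k = 1e+10 * exp(-103000 / (8.314 * 576))
k = 1e+10 * exp(-21.508232)
k = 4.56e+00


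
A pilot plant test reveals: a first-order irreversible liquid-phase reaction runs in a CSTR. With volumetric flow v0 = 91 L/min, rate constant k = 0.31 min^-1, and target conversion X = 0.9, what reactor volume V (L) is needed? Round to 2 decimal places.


V = v0 * X / (k * (1 - X))
V = 91 * 0.9 / (0.31 * (1 - 0.9))
V = 81.9 / (0.31 * 0.1)
V = 81.9 / 0.031
V = 2641.94 L


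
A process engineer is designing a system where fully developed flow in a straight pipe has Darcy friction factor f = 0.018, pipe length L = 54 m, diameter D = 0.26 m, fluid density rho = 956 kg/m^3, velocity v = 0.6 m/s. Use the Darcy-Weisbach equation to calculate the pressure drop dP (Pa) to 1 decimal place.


dP = f * (L/D) * (rho*v^2/2)
dP = 0.018 * (54/0.26) * (956*0.6^2/2)
L/D = 207.69230769
rho*v^2/2 = 956*0.36/2 = 172.08
dP = 0.018 * 207.69230769 * 172.08
dP = 643.3 Pa


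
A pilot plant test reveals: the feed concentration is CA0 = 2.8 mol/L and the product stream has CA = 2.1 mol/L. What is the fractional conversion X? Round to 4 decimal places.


X = (CA0 - CA) / CA0
X = (2.8 - 2.1) / 2.8
X = 0.7 / 2.8
X = 0.2500


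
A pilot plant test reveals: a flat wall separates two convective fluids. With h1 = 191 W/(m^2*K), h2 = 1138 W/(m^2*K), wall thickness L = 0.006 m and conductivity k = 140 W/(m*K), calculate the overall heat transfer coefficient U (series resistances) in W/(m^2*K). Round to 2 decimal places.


1/U = 1/h1 + L/k + 1/h2
1/U = 1/191 + 0.006/140 + 1/1138
1/U = 0.0052356021 + 4.28571e-05 + 0.0008787346
1/U = 0.0061571938
U = 162.41 W/(m^2*K)


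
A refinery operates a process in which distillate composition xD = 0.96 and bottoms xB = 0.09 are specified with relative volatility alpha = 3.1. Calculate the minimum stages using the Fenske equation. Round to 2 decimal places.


N_min = ln((xD*(1-xB))/(xB*(1-xD))) / ln(alpha)
Numerator inside ln: 0.8736 / 0.0036 = 242.666667
ln(242.666667) = 5.491689
ln(alpha) = ln(3.1) = 1.131402
N_min = 5.491689 / 1.131402 = 4.85


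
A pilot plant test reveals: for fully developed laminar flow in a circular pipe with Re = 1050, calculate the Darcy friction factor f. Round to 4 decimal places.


f = 64 / Re
f = 64 / 1050
f = 0.0610


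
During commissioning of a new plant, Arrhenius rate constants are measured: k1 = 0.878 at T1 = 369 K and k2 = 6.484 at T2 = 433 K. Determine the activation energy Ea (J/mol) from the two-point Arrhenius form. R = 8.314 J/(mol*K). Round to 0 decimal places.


Ea = R * ln(k2/k1) / (1/T1 - 1/T2)
ln(k2/k1) = ln(6.484/0.878) = 1.9994463
1/T1 - 1/T2 = 1/369 - 1/433 = 0.000400558278
Ea = 8.314 * 1.9994463 / 0.000400558278
Ea = 41501 J/mol


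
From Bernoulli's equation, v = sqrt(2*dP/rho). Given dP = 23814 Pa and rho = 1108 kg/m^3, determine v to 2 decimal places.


v = sqrt(2*dP/rho)
v = sqrt(2*23814/1108)
v = sqrt(42.98556)
v = 6.56 m/s


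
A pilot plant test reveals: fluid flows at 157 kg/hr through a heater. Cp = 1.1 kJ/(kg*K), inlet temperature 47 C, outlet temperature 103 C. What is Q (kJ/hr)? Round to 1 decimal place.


Q = m_dot * Cp * (T2 - T1)
Q = 157 * 1.1 * (103 - 47)
Q = 157 * 1.1 * 56
Q = 9671.2 kJ/hr


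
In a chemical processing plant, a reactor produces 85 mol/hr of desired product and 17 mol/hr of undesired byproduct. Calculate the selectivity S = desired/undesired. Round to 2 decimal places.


S = desired product rate / undesired product rate
S = 85 / 17
S = 5.00


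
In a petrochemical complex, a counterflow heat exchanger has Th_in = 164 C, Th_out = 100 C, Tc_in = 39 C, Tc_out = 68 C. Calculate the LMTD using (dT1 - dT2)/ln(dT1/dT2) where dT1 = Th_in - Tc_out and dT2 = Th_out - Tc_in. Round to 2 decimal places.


dT1 = Th_in - Tc_out = 164 - 68 = 96
dT2 = Th_out - Tc_in = 100 - 39 = 61
LMTD = (dT1 - dT2) / ln(dT1/dT2)
LMTD = (96 - 61) / ln(96/61)
LMTD = 77.18 K


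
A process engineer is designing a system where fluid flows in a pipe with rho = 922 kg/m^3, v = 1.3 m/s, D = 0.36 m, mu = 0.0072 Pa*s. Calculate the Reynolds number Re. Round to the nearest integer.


Re = rho * v * D / mu
Re = 922 * 1.3 * 0.36 / 0.0072
Re = 431.496 / 0.0072
Re = 59930


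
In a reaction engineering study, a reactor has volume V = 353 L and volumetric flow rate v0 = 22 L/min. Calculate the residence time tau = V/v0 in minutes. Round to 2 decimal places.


tau = V / v0
tau = 353 / 22
tau = 16.05 min


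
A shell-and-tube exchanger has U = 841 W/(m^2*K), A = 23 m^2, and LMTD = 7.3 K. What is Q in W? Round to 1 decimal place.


Q = U * A * LMTD
Q = 841 * 23 * 7.3
Q = 141203.9 W


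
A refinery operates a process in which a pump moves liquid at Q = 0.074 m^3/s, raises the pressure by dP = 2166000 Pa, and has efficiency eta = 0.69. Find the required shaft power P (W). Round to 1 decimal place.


P = Q * dP / eta
P = 0.074 * 2166000 / 0.69
P = 160284.0 / 0.69
P = 232295.7 W


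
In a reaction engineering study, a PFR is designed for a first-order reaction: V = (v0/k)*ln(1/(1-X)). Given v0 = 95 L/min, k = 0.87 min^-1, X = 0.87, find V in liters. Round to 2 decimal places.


V = (v0/k) * ln(1/(1-X))
V = (95/0.87) * ln(1/(1-0.87))
V = 109.195402 * ln(7.692308)
V = 109.195402 * 2.040221
V = 222.78 L


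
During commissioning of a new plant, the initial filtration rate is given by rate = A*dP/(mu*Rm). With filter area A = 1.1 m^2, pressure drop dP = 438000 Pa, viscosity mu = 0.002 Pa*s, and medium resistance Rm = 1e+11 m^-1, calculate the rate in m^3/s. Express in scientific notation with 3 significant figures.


rate = A * dP / (mu * Rm)
rate = 1.1 * 438000 / (0.002 * 1e+11)
rate = 481800.0 / 2.000e+08
rate = 2.41e-03 m^3/s


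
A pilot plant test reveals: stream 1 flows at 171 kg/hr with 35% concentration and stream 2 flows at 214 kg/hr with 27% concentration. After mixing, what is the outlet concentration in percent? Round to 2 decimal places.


Mass balance on solute: F1*x1 + F2*x2 = F3*x3
F3 = F1 + F2 = 171 + 214 = 385 kg/hr
x3 = (F1*x1 + F2*x2)/F3
x3 = (171*0.35 + 214*0.27) / 385
x3 = 30.55%


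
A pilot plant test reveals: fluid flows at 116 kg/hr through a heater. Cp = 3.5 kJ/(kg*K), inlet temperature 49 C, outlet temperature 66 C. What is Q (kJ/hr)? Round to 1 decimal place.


Q = m_dot * Cp * (T2 - T1)
Q = 116 * 3.5 * (66 - 49)
Q = 116 * 3.5 * 17
Q = 6902.0 kJ/hr


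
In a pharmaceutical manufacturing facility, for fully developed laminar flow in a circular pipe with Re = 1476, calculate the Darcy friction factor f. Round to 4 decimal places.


f = 64 / Re
f = 64 / 1476
f = 0.0434


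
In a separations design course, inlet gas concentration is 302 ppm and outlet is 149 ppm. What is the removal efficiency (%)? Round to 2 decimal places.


Efficiency = (G_in - G_out) / G_in * 100%
Efficiency = (302 - 149) / 302 * 100
Efficiency = 153 / 302 * 100
Efficiency = 50.66%


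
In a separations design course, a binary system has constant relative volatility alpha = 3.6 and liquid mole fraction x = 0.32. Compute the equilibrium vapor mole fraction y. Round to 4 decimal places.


y = alpha*x / (1 + (alpha-1)*x)
y = 3.6*0.32 / (1 + (3.6-1)*0.32)
y = 1.152 / (1 + 0.832)
y = 1.152 / 1.832
y = 0.6288


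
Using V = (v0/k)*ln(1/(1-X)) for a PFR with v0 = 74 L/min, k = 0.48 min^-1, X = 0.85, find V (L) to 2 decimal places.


V = (v0/k) * ln(1/(1-X))
V = (74/0.48) * ln(1/(1-0.85))
V = 154.166667 * ln(6.666667)
V = 154.166667 * 1.89712
V = 292.47 L


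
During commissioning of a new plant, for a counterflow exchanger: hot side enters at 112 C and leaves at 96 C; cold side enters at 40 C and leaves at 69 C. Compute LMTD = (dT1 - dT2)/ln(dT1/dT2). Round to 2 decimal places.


dT1 = Th_in - Tc_out = 112 - 69 = 43
dT2 = Th_out - Tc_in = 96 - 40 = 56
LMTD = (dT1 - dT2) / ln(dT1/dT2)
LMTD = (43 - 56) / ln(43/56)
LMTD = 49.21 K


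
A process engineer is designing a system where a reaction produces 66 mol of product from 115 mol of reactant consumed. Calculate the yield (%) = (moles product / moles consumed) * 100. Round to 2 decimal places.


Yield = (moles product / moles consumed) * 100%
Yield = (66 / 115) * 100
Yield = 0.5739 * 100
Yield = 57.39%


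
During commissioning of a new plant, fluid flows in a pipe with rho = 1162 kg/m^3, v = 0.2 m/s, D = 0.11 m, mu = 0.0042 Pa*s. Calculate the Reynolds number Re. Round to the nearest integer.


Re = rho * v * D / mu
Re = 1162 * 0.2 * 0.11 / 0.0042
Re = 25.564 / 0.0042
Re = 6087


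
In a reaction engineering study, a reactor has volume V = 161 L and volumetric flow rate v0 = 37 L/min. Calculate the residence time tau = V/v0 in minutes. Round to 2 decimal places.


tau = V / v0
tau = 161 / 37
tau = 4.35 min


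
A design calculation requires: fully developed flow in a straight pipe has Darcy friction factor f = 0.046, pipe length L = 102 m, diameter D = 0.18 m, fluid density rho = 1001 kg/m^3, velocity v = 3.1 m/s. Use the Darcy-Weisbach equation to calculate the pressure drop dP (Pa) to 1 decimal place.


dP = f * (L/D) * (rho*v^2/2)
dP = 0.046 * (102/0.18) * (1001*3.1^2/2)
L/D = 566.66666667
rho*v^2/2 = 1001*9.61/2 = 4809.805
dP = 0.046 * 566.66666667 * 4809.805
dP = 125375.6 Pa


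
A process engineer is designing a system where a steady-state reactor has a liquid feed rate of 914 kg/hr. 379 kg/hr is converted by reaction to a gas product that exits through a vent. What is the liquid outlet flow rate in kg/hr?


Steady-state mass balance on the main outlet: F_out = F_in - F_removed
F_out = 914 - 379
F_out = 535 kg/hr


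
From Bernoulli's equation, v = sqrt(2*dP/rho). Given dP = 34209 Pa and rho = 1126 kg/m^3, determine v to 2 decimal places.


v = sqrt(2*dP/rho)
v = sqrt(2*34209/1126)
v = sqrt(60.761989)
v = 7.79 m/s


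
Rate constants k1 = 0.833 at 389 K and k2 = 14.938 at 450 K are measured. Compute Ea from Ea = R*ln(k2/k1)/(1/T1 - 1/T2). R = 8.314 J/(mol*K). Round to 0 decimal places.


Ea = R * ln(k2/k1) / (1/T1 - 1/T2)
ln(k2/k1) = ln(14.938/0.833) = 2.8866299
1/T1 - 1/T2 = 1/389 - 1/450 = 0.000348471865
Ea = 8.314 * 2.8866299 / 0.000348471865
Ea = 68871 J/mol


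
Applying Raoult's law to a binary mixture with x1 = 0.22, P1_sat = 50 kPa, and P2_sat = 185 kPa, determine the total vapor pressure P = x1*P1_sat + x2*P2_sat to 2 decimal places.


P = x1*P1_sat + x2*P2_sat
x2 = 1 - x1 = 1 - 0.22 = 0.78
P = 0.22*50 + 0.78*185
P = 11.0 + 144.3
P = 155.30 kPa


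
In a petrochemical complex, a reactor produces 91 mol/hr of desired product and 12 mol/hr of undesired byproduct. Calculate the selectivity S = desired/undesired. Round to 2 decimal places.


S = desired product rate / undesired product rate
S = 91 / 12
S = 7.58


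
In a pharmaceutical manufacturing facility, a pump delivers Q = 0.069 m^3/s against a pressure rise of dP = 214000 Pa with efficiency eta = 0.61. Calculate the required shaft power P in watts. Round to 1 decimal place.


P = Q * dP / eta
P = 0.069 * 214000 / 0.61
P = 14766.0 / 0.61
P = 24206.6 W


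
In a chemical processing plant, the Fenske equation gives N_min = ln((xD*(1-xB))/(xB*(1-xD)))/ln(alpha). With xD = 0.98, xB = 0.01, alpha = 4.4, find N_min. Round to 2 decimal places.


N_min = ln((xD*(1-xB))/(xB*(1-xD))) / ln(alpha)
Numerator inside ln: 0.9702 / 0.0002 = 4851.0
ln(4851.0) = 8.48694
ln(alpha) = ln(4.4) = 1.481605
N_min = 8.48694 / 1.481605 = 5.73


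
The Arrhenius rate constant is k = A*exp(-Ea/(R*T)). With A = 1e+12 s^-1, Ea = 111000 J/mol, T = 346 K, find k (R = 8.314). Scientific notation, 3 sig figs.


k = A * exp(-Ea/(R*T))
k = 1e+12 * exp(-111000 / (8.314 * 346))
k = 1e+12 * exp(-38.586631)
k = 1.75e-05


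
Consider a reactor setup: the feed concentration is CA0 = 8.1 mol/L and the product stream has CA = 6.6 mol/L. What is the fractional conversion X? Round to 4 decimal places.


X = (CA0 - CA) / CA0
X = (8.1 - 6.6) / 8.1
X = 1.5 / 8.1
X = 0.1852


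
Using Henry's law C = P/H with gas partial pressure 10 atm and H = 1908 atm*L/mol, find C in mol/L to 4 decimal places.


C = P / H
C = 10 / 1908
C = 0.0052 mol/L


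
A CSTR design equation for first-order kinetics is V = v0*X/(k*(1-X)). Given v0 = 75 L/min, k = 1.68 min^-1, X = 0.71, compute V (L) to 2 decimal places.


V = v0 * X / (k * (1 - X))
V = 75 * 0.71 / (1.68 * (1 - 0.71))
V = 53.25 / (1.68 * 0.29)
V = 53.25 / 0.4872
V = 109.30 L


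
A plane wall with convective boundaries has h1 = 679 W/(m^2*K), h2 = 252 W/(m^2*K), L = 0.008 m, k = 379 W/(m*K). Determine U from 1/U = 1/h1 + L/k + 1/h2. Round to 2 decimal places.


1/U = 1/h1 + L/k + 1/h2
1/U = 1/679 + 0.008/379 + 1/252
1/U = 0.0014727541 + 2.11082e-05 + 0.003968254
1/U = 0.0054621163
U = 183.08 W/(m^2*K)


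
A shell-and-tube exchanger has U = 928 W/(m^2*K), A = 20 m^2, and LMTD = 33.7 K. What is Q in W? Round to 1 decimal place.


Q = U * A * LMTD
Q = 928 * 20 * 33.7
Q = 625472.0 W


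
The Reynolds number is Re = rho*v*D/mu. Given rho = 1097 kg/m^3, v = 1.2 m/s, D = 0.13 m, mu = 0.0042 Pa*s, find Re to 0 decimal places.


Re = rho * v * D / mu
Re = 1097 * 1.2 * 0.13 / 0.0042
Re = 171.132 / 0.0042
Re = 40746


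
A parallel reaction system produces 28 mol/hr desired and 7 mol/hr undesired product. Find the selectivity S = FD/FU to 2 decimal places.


S = desired product rate / undesired product rate
S = 28 / 7
S = 4.00


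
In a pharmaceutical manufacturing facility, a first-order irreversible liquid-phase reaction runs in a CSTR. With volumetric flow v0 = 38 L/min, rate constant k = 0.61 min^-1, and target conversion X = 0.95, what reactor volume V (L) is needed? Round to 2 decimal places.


V = v0 * X / (k * (1 - X))
V = 38 * 0.95 / (0.61 * (1 - 0.95))
V = 36.1 / (0.61 * 0.05)
V = 36.1 / 0.0305
V = 1183.61 L


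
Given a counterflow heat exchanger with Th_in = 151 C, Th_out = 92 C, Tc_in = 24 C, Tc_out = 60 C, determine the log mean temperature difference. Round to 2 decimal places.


dT1 = Th_in - Tc_out = 151 - 60 = 91
dT2 = Th_out - Tc_in = 92 - 24 = 68
LMTD = (dT1 - dT2) / ln(dT1/dT2)
LMTD = (91 - 68) / ln(91/68)
LMTD = 78.94 K


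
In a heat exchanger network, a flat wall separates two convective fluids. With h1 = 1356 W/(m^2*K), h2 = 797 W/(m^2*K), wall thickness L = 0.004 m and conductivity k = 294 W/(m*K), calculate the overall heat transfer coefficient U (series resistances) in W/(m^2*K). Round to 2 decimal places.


1/U = 1/h1 + L/k + 1/h2
1/U = 1/1356 + 0.004/294 + 1/797
1/U = 0.0007374631 + 1.36054e-05 + 0.0012547051
1/U = 0.0020057736
U = 498.56 W/(m^2*K)


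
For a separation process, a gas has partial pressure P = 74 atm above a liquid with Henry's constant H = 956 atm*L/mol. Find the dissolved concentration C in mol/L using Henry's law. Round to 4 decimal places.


C = P / H
C = 74 / 956
C = 0.0774 mol/L


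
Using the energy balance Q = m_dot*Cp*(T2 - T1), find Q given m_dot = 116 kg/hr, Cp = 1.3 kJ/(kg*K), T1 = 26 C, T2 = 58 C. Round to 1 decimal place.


Q = m_dot * Cp * (T2 - T1)
Q = 116 * 1.3 * (58 - 26)
Q = 116 * 1.3 * 32
Q = 4825.6 kJ/hr


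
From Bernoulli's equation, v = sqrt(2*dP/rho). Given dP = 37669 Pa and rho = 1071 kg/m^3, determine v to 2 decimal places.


v = sqrt(2*dP/rho)
v = sqrt(2*37669/1071)
v = sqrt(70.343604)
v = 8.39 m/s


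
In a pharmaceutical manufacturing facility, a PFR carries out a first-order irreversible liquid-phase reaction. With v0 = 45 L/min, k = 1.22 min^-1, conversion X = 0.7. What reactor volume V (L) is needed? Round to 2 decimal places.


V = (v0/k) * ln(1/(1-X))
V = (45/1.22) * ln(1/(1-0.7))
V = 36.885246 * ln(3.333333)
V = 36.885246 * 1.203973
V = 44.41 L


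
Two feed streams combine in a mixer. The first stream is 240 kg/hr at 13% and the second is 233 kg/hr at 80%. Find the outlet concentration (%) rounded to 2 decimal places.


Mass balance on solute: F1*x1 + F2*x2 = F3*x3
F3 = F1 + F2 = 240 + 233 = 473 kg/hr
x3 = (F1*x1 + F2*x2)/F3
x3 = (240*0.13 + 233*0.8) / 473
x3 = 46.00%


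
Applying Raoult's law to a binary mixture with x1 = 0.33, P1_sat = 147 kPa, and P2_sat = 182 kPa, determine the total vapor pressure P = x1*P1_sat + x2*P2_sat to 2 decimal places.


P = x1*P1_sat + x2*P2_sat
x2 = 1 - x1 = 1 - 0.33 = 0.67
P = 0.33*147 + 0.67*182
P = 48.51 + 121.94
P = 170.45 kPa


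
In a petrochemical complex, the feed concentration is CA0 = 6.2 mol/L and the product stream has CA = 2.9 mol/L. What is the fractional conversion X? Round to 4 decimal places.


X = (CA0 - CA) / CA0
X = (6.2 - 2.9) / 6.2
X = 3.3 / 6.2
X = 0.5323


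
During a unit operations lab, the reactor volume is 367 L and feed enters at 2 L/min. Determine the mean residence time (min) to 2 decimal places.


tau = V / v0
tau = 367 / 2
tau = 183.50 min


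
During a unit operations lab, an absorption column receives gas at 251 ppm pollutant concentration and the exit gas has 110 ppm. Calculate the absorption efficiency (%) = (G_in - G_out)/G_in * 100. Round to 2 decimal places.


Efficiency = (G_in - G_out) / G_in * 100%
Efficiency = (251 - 110) / 251 * 100
Efficiency = 141 / 251 * 100
Efficiency = 56.18%


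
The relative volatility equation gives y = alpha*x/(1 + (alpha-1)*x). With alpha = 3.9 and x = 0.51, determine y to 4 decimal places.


y = alpha*x / (1 + (alpha-1)*x)
y = 3.9*0.51 / (1 + (3.9-1)*0.51)
y = 1.989 / (1 + 1.479)
y = 1.989 / 2.479
y = 0.8023


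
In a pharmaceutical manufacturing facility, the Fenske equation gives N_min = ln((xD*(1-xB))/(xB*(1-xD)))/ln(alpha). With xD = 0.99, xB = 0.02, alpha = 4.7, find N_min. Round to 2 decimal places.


N_min = ln((xD*(1-xB))/(xB*(1-xD))) / ln(alpha)
Numerator inside ln: 0.9702 / 0.0002 = 4851.0
ln(4851.0) = 8.48694
ln(alpha) = ln(4.7) = 1.547563
N_min = 8.48694 / 1.547563 = 5.48


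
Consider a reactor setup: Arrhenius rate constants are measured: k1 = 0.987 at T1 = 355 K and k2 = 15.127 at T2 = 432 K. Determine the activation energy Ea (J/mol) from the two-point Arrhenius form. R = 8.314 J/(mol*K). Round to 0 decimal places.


Ea = R * ln(k2/k1) / (1/T1 - 1/T2)
ln(k2/k1) = ln(15.127/0.987) = 2.7295665
1/T1 - 1/T2 = 1/355 - 1/432 = 0.000502086594
Ea = 8.314 * 2.7295665 / 0.000502086594
Ea = 45199 J/mol


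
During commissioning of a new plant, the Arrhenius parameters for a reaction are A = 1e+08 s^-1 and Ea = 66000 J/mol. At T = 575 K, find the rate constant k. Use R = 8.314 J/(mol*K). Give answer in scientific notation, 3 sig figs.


k = A * exp(-Ea/(R*T))
k = 1e+08 * exp(-66000 / (8.314 * 575))
k = 1e+08 * exp(-13.805943)
k = 1.01e+02


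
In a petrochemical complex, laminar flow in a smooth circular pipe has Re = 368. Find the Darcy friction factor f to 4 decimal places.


f = 64 / Re
f = 64 / 368
f = 0.1739


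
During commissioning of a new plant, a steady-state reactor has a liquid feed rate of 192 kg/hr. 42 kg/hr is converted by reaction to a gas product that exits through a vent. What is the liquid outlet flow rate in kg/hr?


Steady-state mass balance on the main outlet: F_out = F_in - F_removed
F_out = 192 - 42
F_out = 150 kg/hr


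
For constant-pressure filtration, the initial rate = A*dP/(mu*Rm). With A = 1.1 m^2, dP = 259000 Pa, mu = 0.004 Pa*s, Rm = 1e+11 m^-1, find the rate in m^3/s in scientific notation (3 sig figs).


rate = A * dP / (mu * Rm)
rate = 1.1 * 259000 / (0.004 * 1e+11)
rate = 284900.0 / 4.000e+08
rate = 7.12e-04 m^3/s


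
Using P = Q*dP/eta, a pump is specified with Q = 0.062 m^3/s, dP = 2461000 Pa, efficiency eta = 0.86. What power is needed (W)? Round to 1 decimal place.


P = Q * dP / eta
P = 0.062 * 2461000 / 0.86
P = 152582.0 / 0.86
P = 177420.9 W


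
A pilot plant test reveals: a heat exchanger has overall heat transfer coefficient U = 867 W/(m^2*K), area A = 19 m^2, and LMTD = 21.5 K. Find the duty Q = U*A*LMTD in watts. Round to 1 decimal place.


Q = U * A * LMTD
Q = 867 * 19 * 21.5
Q = 354169.5 W


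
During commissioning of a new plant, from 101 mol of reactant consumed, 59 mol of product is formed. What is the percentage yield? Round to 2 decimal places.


Yield = (moles product / moles consumed) * 100%
Yield = (59 / 101) * 100
Yield = 0.5842 * 100
Yield = 58.42%


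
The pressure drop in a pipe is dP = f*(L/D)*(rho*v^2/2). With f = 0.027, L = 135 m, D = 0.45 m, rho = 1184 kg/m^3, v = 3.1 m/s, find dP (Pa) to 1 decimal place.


dP = f * (L/D) * (rho*v^2/2)
dP = 0.027 * (135/0.45) * (1184*3.1^2/2)
L/D = 300.0
rho*v^2/2 = 1184*9.61/2 = 5689.12
dP = 0.027 * 300.0 * 5689.12
dP = 46081.9 Pa


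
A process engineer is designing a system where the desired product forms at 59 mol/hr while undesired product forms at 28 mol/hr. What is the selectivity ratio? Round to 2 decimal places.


S = desired product rate / undesired product rate
S = 59 / 28
S = 2.11


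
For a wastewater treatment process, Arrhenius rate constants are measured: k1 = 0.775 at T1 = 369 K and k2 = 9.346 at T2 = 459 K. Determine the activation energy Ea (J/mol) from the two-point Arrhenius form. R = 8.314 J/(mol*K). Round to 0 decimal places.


Ea = R * ln(k2/k1) / (1/T1 - 1/T2)
ln(k2/k1) = ln(9.346/0.775) = 2.4898407
1/T1 - 1/T2 = 1/369 - 1/459 = 0.000531377863
Ea = 8.314 * 2.4898407 / 0.000531377863
Ea = 38956 J/mol


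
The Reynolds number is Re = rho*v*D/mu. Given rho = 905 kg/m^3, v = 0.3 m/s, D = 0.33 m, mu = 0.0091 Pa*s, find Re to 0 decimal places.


Re = rho * v * D / mu
Re = 905 * 0.3 * 0.33 / 0.0091
Re = 89.595 / 0.0091
Re = 9846


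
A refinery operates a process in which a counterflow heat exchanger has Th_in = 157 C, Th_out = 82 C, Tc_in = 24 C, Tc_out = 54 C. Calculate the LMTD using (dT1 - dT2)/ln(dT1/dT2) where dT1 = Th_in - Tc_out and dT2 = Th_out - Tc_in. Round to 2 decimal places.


dT1 = Th_in - Tc_out = 157 - 54 = 103
dT2 = Th_out - Tc_in = 82 - 24 = 58
LMTD = (dT1 - dT2) / ln(dT1/dT2)
LMTD = (103 - 58) / ln(103/58)
LMTD = 78.36 K


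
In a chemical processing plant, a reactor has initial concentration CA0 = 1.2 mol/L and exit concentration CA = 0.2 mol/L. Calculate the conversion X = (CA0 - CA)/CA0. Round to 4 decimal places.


X = (CA0 - CA) / CA0
X = (1.2 - 0.2) / 1.2
X = 1.0 / 1.2
X = 0.8333


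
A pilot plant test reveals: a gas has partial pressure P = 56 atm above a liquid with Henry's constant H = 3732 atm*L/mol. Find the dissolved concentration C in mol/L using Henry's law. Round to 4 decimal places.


C = P / H
C = 56 / 3732
C = 0.0150 mol/L


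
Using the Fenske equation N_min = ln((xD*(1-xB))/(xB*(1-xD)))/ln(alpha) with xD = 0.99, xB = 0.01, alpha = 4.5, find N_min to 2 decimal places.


N_min = ln((xD*(1-xB))/(xB*(1-xD))) / ln(alpha)
Numerator inside ln: 0.9801 / 0.0001 = 9801.0
ln(9801.0) = 9.19024
ln(alpha) = ln(4.5) = 1.504077
N_min = 9.19024 / 1.504077 = 6.11


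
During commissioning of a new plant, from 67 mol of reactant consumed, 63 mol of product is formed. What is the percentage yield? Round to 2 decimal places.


Yield = (moles product / moles consumed) * 100%
Yield = (63 / 67) * 100
Yield = 0.9403 * 100
Yield = 94.03%


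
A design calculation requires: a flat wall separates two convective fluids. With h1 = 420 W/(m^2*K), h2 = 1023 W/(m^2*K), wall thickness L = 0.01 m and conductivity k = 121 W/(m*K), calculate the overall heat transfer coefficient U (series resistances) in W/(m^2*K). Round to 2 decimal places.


1/U = 1/h1 + L/k + 1/h2
1/U = 1/420 + 0.01/121 + 1/1023
1/U = 0.0023809524 + 8.26446e-05 + 0.0009775171
1/U = 0.0034411141
U = 290.60 W/(m^2*K)


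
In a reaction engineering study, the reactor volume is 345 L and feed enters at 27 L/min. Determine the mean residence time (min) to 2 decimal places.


tau = V / v0
tau = 345 / 27
tau = 12.78 min


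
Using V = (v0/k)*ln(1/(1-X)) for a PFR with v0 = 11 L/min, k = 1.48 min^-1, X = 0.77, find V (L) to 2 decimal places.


V = (v0/k) * ln(1/(1-X))
V = (11/1.48) * ln(1/(1-0.77))
V = 7.432432 * ln(4.347826)
V = 7.432432 * 1.469676
V = 10.92 L


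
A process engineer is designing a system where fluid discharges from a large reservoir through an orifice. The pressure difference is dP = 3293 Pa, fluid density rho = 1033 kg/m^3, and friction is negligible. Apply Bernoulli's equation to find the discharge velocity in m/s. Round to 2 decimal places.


v = sqrt(2*dP/rho)
v = sqrt(2*3293/1033)
v = sqrt(6.375605)
v = 2.52 m/s


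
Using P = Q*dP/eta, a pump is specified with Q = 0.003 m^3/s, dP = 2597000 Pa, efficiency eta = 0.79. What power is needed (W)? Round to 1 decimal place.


P = Q * dP / eta
P = 0.003 * 2597000 / 0.79
P = 7791.0 / 0.79
P = 9862.0 W


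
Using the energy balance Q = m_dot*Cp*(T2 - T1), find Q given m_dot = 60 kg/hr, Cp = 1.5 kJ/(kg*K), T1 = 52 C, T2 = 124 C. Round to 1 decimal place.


Q = m_dot * Cp * (T2 - T1)
Q = 60 * 1.5 * (124 - 52)
Q = 60 * 1.5 * 72
Q = 6480.0 kJ/hr


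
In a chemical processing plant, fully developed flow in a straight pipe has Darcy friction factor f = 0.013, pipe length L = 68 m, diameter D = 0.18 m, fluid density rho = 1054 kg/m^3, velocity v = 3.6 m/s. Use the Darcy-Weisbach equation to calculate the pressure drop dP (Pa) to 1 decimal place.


dP = f * (L/D) * (rho*v^2/2)
dP = 0.013 * (68/0.18) * (1054*3.6^2/2)
L/D = 377.77777778
rho*v^2/2 = 1054*12.96/2 = 6829.92
dP = 0.013 * 377.77777778 * 6829.92
dP = 33542.5 Pa


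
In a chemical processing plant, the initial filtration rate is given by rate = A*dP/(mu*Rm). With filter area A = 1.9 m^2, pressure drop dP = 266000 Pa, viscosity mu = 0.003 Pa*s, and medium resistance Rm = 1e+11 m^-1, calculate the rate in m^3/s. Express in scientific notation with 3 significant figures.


rate = A * dP / (mu * Rm)
rate = 1.9 * 266000 / (0.003 * 1e+11)
rate = 505400.0 / 3.000e+08
rate = 1.68e-03 m^3/s


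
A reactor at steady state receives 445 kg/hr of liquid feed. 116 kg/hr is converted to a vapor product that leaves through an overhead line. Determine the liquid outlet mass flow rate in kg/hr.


Steady-state mass balance on the main outlet: F_out = F_in - F_removed
F_out = 445 - 116
F_out = 329 kg/hr


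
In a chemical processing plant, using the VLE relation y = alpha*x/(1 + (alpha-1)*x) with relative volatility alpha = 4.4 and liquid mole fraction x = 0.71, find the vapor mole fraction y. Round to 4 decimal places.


y = alpha*x / (1 + (alpha-1)*x)
y = 4.4*0.71 / (1 + (4.4-1)*0.71)
y = 3.124 / (1 + 2.414)
y = 3.124 / 3.414
y = 0.9151


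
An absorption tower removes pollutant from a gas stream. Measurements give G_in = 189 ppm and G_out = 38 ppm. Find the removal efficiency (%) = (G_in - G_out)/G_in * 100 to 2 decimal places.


Efficiency = (G_in - G_out) / G_in * 100%
Efficiency = (189 - 38) / 189 * 100
Efficiency = 151 / 189 * 100
Efficiency = 79.89%


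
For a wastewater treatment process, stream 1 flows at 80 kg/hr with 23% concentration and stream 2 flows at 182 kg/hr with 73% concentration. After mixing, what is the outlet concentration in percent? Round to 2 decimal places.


Mass balance on solute: F1*x1 + F2*x2 = F3*x3
F3 = F1 + F2 = 80 + 182 = 262 kg/hr
x3 = (F1*x1 + F2*x2)/F3
x3 = (80*0.23 + 182*0.73) / 262
x3 = 57.73%


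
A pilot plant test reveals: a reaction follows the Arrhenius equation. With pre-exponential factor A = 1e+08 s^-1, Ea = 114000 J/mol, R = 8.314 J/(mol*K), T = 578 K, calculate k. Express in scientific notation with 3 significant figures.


k = A * exp(-Ea/(R*T))
k = 1e+08 * exp(-114000 / (8.314 * 578))
k = 1e+08 * exp(-23.722857)
k = 4.98e-03


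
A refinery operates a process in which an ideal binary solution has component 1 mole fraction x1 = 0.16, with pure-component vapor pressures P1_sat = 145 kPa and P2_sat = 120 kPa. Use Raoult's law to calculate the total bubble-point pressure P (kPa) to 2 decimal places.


P = x1*P1_sat + x2*P2_sat
x2 = 1 - x1 = 1 - 0.16 = 0.84
P = 0.16*145 + 0.84*120
P = 23.2 + 100.8
P = 124.00 kPa


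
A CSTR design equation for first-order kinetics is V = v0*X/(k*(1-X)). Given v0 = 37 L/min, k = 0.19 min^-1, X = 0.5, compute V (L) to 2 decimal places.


V = v0 * X / (k * (1 - X))
V = 37 * 0.5 / (0.19 * (1 - 0.5))
V = 18.5 / (0.19 * 0.5)
V = 18.5 / 0.095
V = 194.74 L


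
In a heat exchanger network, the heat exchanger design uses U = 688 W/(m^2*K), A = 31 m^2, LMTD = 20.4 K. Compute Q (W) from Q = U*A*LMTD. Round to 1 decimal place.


Q = U * A * LMTD
Q = 688 * 31 * 20.4
Q = 435091.2 W


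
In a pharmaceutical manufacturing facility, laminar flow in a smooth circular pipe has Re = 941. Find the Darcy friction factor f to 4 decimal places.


f = 64 / Re
f = 64 / 941
f = 0.0680


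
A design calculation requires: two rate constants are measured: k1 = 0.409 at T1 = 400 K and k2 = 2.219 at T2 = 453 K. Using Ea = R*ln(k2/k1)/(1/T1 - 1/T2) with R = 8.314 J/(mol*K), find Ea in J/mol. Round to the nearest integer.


Ea = R * ln(k2/k1) / (1/T1 - 1/T2)
ln(k2/k1) = ln(2.219/0.409) = 1.6910968
1/T1 - 1/T2 = 1/400 - 1/453 = 0.000292494481
Ea = 8.314 * 1.6910968 / 0.000292494481
Ea = 48069 J/mol


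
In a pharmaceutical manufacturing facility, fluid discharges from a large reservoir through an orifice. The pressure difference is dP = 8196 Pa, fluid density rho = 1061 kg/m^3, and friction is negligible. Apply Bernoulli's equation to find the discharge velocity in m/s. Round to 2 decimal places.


v = sqrt(2*dP/rho)
v = sqrt(2*8196/1061)
v = sqrt(15.449576)
v = 3.93 m/s


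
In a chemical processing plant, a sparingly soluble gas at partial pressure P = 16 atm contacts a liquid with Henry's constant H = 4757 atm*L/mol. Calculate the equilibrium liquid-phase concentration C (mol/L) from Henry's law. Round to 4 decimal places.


C = P / H
C = 16 / 4757
C = 0.0034 mol/L


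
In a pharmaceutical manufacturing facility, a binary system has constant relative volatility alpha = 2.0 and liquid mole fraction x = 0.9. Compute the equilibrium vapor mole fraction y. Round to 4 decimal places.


y = alpha*x / (1 + (alpha-1)*x)
y = 2.0*0.9 / (1 + (2.0-1)*0.9)
y = 1.8 / (1 + 0.9)
y = 1.8 / 1.9
y = 0.9474


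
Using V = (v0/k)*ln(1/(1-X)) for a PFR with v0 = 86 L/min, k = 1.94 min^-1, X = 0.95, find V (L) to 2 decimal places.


V = (v0/k) * ln(1/(1-X))
V = (86/1.94) * ln(1/(1-0.95))
V = 44.329897 * ln(20.0)
V = 44.329897 * 2.995732
V = 132.80 L


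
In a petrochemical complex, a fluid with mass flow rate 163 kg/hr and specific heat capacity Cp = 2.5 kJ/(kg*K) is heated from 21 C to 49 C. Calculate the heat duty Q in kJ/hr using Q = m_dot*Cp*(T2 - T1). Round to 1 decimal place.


Q = m_dot * Cp * (T2 - T1)
Q = 163 * 2.5 * (49 - 21)
Q = 163 * 2.5 * 28
Q = 11410.0 kJ/hr


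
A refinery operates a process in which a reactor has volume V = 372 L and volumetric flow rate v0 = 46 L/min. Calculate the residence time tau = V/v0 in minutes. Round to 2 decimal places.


tau = V / v0
tau = 372 / 46
tau = 8.09 min


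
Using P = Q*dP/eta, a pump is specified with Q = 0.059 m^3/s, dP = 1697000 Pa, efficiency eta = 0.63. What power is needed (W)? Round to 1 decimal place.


P = Q * dP / eta
P = 0.059 * 1697000 / 0.63
P = 100123.0 / 0.63
P = 158925.4 W


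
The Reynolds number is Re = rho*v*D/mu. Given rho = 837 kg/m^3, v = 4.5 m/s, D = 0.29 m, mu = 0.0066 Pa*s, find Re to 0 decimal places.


Re = rho * v * D / mu
Re = 837 * 4.5 * 0.29 / 0.0066
Re = 1092.285 / 0.0066
Re = 165498


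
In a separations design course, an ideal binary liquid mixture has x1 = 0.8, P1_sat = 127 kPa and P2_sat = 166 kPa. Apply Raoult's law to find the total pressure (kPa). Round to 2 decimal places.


P = x1*P1_sat + x2*P2_sat
x2 = 1 - x1 = 1 - 0.8 = 0.2
P = 0.8*127 + 0.2*166
P = 101.6 + 33.2
P = 134.80 kPa


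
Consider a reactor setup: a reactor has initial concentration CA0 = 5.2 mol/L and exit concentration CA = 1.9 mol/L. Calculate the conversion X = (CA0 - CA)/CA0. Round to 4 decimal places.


X = (CA0 - CA) / CA0
X = (5.2 - 1.9) / 5.2
X = 3.3 / 5.2
X = 0.6346


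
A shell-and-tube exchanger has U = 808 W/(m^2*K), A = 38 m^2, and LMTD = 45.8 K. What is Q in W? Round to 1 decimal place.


Q = U * A * LMTD
Q = 808 * 38 * 45.8
Q = 1406243.2 W


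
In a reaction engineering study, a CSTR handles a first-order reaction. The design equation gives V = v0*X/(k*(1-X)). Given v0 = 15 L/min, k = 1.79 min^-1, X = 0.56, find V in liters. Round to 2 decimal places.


V = v0 * X / (k * (1 - X))
V = 15 * 0.56 / (1.79 * (1 - 0.56))
V = 8.4 / (1.79 * 0.44)
V = 8.4 / 0.7876
V = 10.67 L


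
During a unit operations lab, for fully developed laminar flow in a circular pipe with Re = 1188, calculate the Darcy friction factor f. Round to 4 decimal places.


f = 64 / Re
f = 64 / 1188
f = 0.0539


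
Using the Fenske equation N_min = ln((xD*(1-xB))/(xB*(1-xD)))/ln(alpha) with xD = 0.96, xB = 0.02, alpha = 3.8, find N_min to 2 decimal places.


N_min = ln((xD*(1-xB))/(xB*(1-xD))) / ln(alpha)
Numerator inside ln: 0.9408 / 0.0008 = 1176.0
ln(1176.0) = 7.069874
ln(alpha) = ln(3.8) = 1.335001
N_min = 7.069874 / 1.335001 = 5.30


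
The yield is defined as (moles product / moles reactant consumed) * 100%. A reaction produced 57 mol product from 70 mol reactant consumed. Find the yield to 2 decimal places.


Yield = (moles product / moles consumed) * 100%
Yield = (57 / 70) * 100
Yield = 0.8143 * 100
Yield = 81.43%


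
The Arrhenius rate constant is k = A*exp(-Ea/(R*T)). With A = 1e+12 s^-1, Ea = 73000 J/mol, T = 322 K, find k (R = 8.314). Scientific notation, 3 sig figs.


k = A * exp(-Ea/(R*T))
k = 1e+12 * exp(-73000 / (8.314 * 322))
k = 1e+12 * exp(-27.268231)
k = 1.44e+00


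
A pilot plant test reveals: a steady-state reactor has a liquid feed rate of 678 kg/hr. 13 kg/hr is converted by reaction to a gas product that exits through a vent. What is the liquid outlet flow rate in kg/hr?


Steady-state mass balance on the main outlet: F_out = F_in - F_removed
F_out = 678 - 13
F_out = 665 kg/hr


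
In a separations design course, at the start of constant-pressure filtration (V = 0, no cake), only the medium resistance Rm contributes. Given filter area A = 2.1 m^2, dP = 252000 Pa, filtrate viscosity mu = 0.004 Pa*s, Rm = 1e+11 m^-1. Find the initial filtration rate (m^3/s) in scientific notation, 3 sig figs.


rate = A * dP / (mu * Rm)
rate = 2.1 * 252000 / (0.004 * 1e+11)
rate = 529200.0 / 4.000e+08
rate = 1.32e-03 m^3/s


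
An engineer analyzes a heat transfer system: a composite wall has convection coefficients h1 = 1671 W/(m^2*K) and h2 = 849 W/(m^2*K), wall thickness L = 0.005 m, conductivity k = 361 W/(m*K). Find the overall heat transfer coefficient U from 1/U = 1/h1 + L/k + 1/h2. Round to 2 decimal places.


1/U = 1/h1 + L/k + 1/h2
1/U = 1/1671 + 0.005/361 + 1/849
1/U = 0.000598444 + 1.38504e-05 + 0.0011778563
1/U = 0.0017901507
U = 558.61 W/(m^2*K)


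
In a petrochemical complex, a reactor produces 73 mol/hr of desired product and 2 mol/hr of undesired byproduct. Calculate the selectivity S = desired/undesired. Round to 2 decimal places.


S = desired product rate / undesired product rate
S = 73 / 2
S = 36.50


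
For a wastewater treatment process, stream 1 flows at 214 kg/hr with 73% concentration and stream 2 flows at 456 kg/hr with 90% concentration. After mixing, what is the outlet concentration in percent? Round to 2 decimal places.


Mass balance on solute: F1*x1 + F2*x2 = F3*x3
F3 = F1 + F2 = 214 + 456 = 670 kg/hr
x3 = (F1*x1 + F2*x2)/F3
x3 = (214*0.73 + 456*0.9) / 670
x3 = 84.57%


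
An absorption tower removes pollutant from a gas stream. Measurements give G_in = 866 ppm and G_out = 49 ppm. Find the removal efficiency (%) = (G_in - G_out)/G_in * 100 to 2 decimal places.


Efficiency = (G_in - G_out) / G_in * 100%
Efficiency = (866 - 49) / 866 * 100
Efficiency = 817 / 866 * 100
Efficiency = 94.34%


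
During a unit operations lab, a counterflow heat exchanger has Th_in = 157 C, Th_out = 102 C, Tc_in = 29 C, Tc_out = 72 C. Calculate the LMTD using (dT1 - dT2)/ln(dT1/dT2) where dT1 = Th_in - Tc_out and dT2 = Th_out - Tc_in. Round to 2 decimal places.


dT1 = Th_in - Tc_out = 157 - 72 = 85
dT2 = Th_out - Tc_in = 102 - 29 = 73
LMTD = (dT1 - dT2) / ln(dT1/dT2)
LMTD = (85 - 73) / ln(85/73)
LMTD = 78.85 K


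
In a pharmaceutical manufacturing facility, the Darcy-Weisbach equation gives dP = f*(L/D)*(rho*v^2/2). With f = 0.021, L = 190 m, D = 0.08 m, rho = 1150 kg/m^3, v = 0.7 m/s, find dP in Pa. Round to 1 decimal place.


dP = f * (L/D) * (rho*v^2/2)
dP = 0.021 * (190/0.08) * (1150*0.7^2/2)
L/D = 2375.0
rho*v^2/2 = 1150*0.49/2 = 281.75
dP = 0.021 * 2375.0 * 281.75
dP = 14052.3 Pa


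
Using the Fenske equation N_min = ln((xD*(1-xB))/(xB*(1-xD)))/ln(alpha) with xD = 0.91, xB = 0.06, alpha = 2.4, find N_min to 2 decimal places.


N_min = ln((xD*(1-xB))/(xB*(1-xD))) / ln(alpha)
Numerator inside ln: 0.8554 / 0.0054 = 158.407407
ln(158.407407) = 5.06517
ln(alpha) = ln(2.4) = 0.875469
N_min = 5.06517 / 0.875469 = 5.79


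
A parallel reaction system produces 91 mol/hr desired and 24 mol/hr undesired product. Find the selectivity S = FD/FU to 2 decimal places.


S = desired product rate / undesired product rate
S = 91 / 24
S = 3.79


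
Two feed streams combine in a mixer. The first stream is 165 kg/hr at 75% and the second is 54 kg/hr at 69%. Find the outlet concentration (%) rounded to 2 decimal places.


Mass balance on solute: F1*x1 + F2*x2 = F3*x3
F3 = F1 + F2 = 165 + 54 = 219 kg/hr
x3 = (F1*x1 + F2*x2)/F3
x3 = (165*0.75 + 54*0.69) / 219
x3 = 73.52%


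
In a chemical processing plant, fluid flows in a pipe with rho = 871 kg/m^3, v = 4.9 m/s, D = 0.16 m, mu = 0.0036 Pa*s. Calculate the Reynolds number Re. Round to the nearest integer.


Re = rho * v * D / mu
Re = 871 * 4.9 * 0.16 / 0.0036
Re = 682.864 / 0.0036
Re = 189684


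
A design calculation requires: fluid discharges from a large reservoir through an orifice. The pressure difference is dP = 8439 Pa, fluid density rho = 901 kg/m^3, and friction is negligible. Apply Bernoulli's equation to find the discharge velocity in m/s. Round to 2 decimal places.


v = sqrt(2*dP/rho)
v = sqrt(2*8439/901)
v = sqrt(18.732519)
v = 4.33 m/s


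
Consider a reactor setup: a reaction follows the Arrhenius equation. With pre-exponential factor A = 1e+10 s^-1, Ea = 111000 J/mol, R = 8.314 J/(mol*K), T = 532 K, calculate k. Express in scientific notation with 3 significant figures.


k = A * exp(-Ea/(R*T))
k = 1e+10 * exp(-111000 / (8.314 * 532))
k = 1e+10 * exp(-25.095816)
k = 1.26e-01


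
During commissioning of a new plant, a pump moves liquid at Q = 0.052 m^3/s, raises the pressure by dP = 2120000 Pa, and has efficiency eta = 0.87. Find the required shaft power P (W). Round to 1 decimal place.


P = Q * dP / eta
P = 0.052 * 2120000 / 0.87
P = 110240.0 / 0.87
P = 126712.6 W


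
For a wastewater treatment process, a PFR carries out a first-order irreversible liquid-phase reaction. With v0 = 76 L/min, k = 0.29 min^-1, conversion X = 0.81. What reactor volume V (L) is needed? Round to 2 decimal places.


V = (v0/k) * ln(1/(1-X))
V = (76/0.29) * ln(1/(1-0.81))
V = 262.068966 * ln(5.263158)
V = 262.068966 * 1.660731
V = 435.23 L


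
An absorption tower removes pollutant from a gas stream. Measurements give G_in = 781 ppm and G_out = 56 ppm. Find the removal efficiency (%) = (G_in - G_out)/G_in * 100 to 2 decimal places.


Efficiency = (G_in - G_out) / G_in * 100%
Efficiency = (781 - 56) / 781 * 100
Efficiency = 725 / 781 * 100
Efficiency = 92.83%


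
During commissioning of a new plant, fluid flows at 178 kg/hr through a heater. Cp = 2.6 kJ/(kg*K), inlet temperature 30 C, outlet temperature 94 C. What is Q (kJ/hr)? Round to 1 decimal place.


Q = m_dot * Cp * (T2 - T1)
Q = 178 * 2.6 * (94 - 30)
Q = 178 * 2.6 * 64
Q = 29619.2 kJ/hr
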